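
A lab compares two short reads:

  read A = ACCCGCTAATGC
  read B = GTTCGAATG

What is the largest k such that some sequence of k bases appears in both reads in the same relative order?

6

Pick C at read A[4]=read B[4] → G at read A[5]=read B[5] → A at read A[8]=read B[6] → A at read A[9]=read B[7] → T at read A[10]=read B[8] → G at read A[11]=read B[9]; all 6 bases appear in both, in order, and the DP table's final entry dp[12][9] is also 6, so no common subsequence is longer.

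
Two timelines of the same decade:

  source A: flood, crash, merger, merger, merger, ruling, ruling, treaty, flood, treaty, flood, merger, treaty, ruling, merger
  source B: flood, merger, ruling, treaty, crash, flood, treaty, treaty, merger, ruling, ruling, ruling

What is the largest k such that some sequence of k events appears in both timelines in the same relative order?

Match flood (source A #1, source B #1), then merger (source A #5, source B #2), then ruling (source A #7, source B #3), then treaty (source A #8, source B #4), then flood (source A #9, source B #6), then treaty (source A #10, source B #8), then merger (source A #12, source B #9), then ruling (source A #14, source B #12) — 8 events in the same relative order in both. The LCS DP gives dp[15][12] = 8, so this is optimal.

8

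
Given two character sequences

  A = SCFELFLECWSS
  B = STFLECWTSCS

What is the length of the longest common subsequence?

Match S at A[1]=B[1], F at A[6]=B[3], L at A[7]=B[4], E at A[8]=B[5], C at A[9]=B[6], W at A[10]=B[7], S at A[11]=B[9], S at A[12]=B[11] — 8 characters in the same relative order in both, and the DP table's final entry dp[12][11] is also 8, so no common subsequence is longer.

8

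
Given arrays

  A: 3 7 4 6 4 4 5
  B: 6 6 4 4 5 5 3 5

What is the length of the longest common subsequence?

Let dp[i][j] be the LCS length of the first i values of A and the first j values of B. dp[i][j] = dp[i-1][j-1]+1 when the i-th and j-th values match, else max(dp[i-1][j], dp[i][j-1]).
    ·  6  6  4  4  5  5  3  5
 ·  0  0  0  0  0  0  0  0  0
 3  0  0  0  0  0  0  0  1  1
 7  0  0  0  0  0  0  0  1  1
 4  0  0  0  1  1  1  1  1  1
 6  0  1  1  1  1  1  1  1  1
 4  0  1  1  2  2  2  2  2  2
 4  0  1  1  2  3  3  3  3  3
 5  0  1  1  2  3  4  4  4  4
dp[7][8] = 4. One LCS (by backtracking along matches): 6, 4, 4, 5.

4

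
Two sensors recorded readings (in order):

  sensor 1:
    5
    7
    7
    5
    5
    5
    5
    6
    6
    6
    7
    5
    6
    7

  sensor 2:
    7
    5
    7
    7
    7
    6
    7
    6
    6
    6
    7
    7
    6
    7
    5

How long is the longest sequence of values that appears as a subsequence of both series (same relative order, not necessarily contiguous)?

9

Match 5 at sensor 1[1]=sensor 2[2], then 7 at sensor 1[2]=sensor 2[5], then 7 at sensor 1[3]=sensor 2[7], then 6 at sensor 1[8]=sensor 2[8], then 6 at sensor 1[9]=sensor 2[9], then 6 at sensor 1[10]=sensor 2[10], then 7 at sensor 1[11]=sensor 2[12], then 6 at sensor 1[13]=sensor 2[13], then 7 at sensor 1[14]=sensor 2[14] — 9 values in the same relative order in both. The LCS DP gives dp[14][15] = 9, so this is optimal.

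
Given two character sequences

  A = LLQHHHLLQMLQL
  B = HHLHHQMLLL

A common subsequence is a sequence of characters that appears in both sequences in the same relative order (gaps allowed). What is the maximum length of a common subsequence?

Let dp[i][j] be the LCS length of the first i characters of A and the first j characters of B. dp[i][j] = dp[i-1][j-1]+1 when the i-th and j-th characters match, else max(dp[i-1][j], dp[i][j-1]).
    ·  H  H  L  H  H  Q  M  L  L  L
 ·  0  0  0  0  0  0  0  0  0  0  0
 L  0  0  0  1  1  1  1  1  1  1  1
 L  0  0  0  1  1  1  1  1  2  2  2
 Q  0  0  0  1  1  1  2  2  2  2  2
 H  0  1  1  1  2  2  2  2  2  2  2
 H  0  1  2  2  2  3  3  3  3  3  3
 H  0  1  2  2  3  3  3  3  3  3  3
 L  0  1  2  3  3  3  3  3  4  4  4
 L  0  1  2  3  3  3  3  3  4  5  5
 Q  0  1  2  3  3  3  4  4  4  5  5
 M  0  1  2  3  3  3  4  5  5  5  5
 L  0  1  2  3  3  3  4  5  6  6  6
 Q  0  1  2  3  3  3  4  5  6  6  6
 L  0  1  2  3  3  3  4  5  6  7  7
dp[13][10] = 7. One LCS (by backtracking along matches): LHHQMLL.

7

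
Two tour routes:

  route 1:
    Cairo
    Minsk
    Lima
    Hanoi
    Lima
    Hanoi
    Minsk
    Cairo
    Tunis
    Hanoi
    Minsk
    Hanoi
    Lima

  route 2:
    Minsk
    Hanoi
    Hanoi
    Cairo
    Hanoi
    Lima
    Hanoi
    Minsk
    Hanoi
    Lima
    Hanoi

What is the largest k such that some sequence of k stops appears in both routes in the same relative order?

8

Pick Minsk at route 1[2]=route 2[1], Hanoi at route 1[4]=route 2[2], Hanoi at route 1[6]=route 2[3], Cairo at route 1[8]=route 2[4], Hanoi at route 1[10]=route 2[7], Minsk at route 1[11]=route 2[8], Hanoi at route 1[12]=route 2[9], Lima at route 1[13]=route 2[10]; all 8 stops appear in both, in order, and the DP table's final entry dp[13][11] is also 8, so no common subsequence is longer.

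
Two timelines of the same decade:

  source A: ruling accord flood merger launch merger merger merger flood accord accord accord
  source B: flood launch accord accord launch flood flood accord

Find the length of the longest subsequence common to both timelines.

5

One common subsequence of length 5: flood at source A[3]=source B[1], then launch at source A[5]=source B[2], then accord at source A[10]=source B[3], then accord at source A[11]=source B[4], then accord at source A[12]=source B[8]. dp[12][8] = 5 confirms this is the maximum.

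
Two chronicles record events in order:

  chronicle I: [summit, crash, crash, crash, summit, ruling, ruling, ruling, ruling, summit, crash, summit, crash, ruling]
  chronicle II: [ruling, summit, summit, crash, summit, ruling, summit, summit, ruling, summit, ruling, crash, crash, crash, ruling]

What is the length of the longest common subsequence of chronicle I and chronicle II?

Pick summit at chronicle I[1]=chronicle II[3], crash at chronicle I[4]=chronicle II[4], summit at chronicle I[5]=chronicle II[5], ruling at chronicle I[6]=chronicle II[6], ruling at chronicle I[7]=chronicle II[9], ruling at chronicle I[8]=chronicle II[11], crash at chronicle I[11]=chronicle II[13], crash at chronicle I[13]=chronicle II[14], ruling at chronicle I[14]=chronicle II[15]; all 9 events appear in both, in order. The LCS DP gives dp[14][15] = 9, so this is optimal.

9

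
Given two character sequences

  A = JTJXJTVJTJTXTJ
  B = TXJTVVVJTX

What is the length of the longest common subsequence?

Let dp[i][j] be the LCS length of the first i characters of A and the first j characters of B. dp[i][j] = dp[i-1][j-1]+1 when the i-th and j-th characters match, else max(dp[i-1][j], dp[i][j-1]).
    ·  T  X  J  T  V  V  V  J  T  X
 ·  0  0  0  0  0  0  0  0  0  0  0
 J  0  0  0  1  1  1  1  1  1  1  1
 T  0  1  1  1  2  2  2  2  2  2  2
 J  0  1  1  2  2  2  2  2  3  3  3
 X  0  1  2  2  2  2  2  2  3  3  4
 J  0  1  2  3  3  3  3  3  3  3  4
 T  0  1  2  3  4  4  4  4  4  4  4
 V  0  1  2  3  4  5  5  5  5  5  5
 J  0  1  2  3  4  5  5  5  6  6  6
 T  0  1  2  3  4  5  5  5  6  7  7
 J  0  1  2  3  4  5  5  5  6  7  7
 T  0  1  2  3  4  5  5  5  6  7  7
 X  0  1  2  3  4  5  5  5  6  7  8
 T  0  1  2  3  4  5  5  5  6  7  8
 J  0  1  2  3  4  5  5  5  6  7  8
dp[14][10] = 8. One LCS (by backtracking along matches): TXJTVJTX.

8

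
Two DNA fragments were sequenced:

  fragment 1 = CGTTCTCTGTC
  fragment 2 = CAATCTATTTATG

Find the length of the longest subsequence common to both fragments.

6

Taking C [1,5] → T [3,8] → T [4,9] → T [6,10] → T [8,12] → G [9,13] gives a common subsequence of length 6. The LCS DP gives dp[11][13] = 6, so this is optimal.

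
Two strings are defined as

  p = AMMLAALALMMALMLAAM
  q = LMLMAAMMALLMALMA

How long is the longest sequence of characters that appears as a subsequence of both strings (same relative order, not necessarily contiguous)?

11

Match A [1,6] → M [2,7] → M [3,8] → A [6,9] → L [7,10] → L [9,11] → M [11,12] → A [12,13] → L [13,14] → M [14,15] → A [17,16] — 11 characters in the same relative order in both, and the DP table's final entry dp[18][16] is also 11, so no common subsequence is longer.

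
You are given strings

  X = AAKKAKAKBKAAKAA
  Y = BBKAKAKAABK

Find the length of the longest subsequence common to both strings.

One common subsequence of length 8: K at X[4]=Y[3], A at X[5]=Y[4], K at X[6]=Y[5], A at X[7]=Y[6], K at X[10]=Y[7], A at X[11]=Y[8], A at X[12]=Y[9], K at X[13]=Y[11]. dp[15][11] = 8 confirms this is the maximum.

8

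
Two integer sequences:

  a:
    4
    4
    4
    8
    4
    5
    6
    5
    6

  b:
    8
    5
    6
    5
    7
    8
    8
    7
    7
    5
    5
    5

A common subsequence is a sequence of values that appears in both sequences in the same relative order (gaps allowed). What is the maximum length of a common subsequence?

4

Let dp[i][j] be the LCS length of the first i values of a and the first j values of b. dp[i][j] = dp[i-1][j-1]+1 when the i-th and j-th values match, else max(dp[i-1][j], dp[i][j-1]).
    ·  8  5  6  5  7  8  8  7  7  5  5  5
 ·  0  0  0  0  0  0  0  0  0  0  0  0  0
 4  0  0  0  0  0  0  0  0  0  0  0  0  0
 4  0  0  0  0  0  0  0  0  0  0  0  0  0
 4  0  0  0  0  0  0  0  0  0  0  0  0  0
 8  0  1  1  1  1  1  1  1  1  1  1  1  1
 4  0  1  1  1  1  1  1  1  1  1  1  1  1
 5  0  1  2  2  2  2  2  2  2  2  2  2  2
 6  0  1  2  3  3  3  3  3  3  3  3  3  3
 5  0  1  2  3  4  4  4  4  4  4  4  4  4
 6  0  1  2  3  4  4  4  4  4  4  4  4  4
dp[9][12] = 4. One LCS (by backtracking along matches): 8, 5, 6, 5.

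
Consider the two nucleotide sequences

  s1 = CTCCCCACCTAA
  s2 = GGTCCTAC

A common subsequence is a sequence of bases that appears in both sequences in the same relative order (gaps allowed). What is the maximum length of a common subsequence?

5

Let dp[i][j] be the LCS length of the first i bases of s1 and the first j bases of s2. dp[i][j] = dp[i-1][j-1]+1 when the i-th and j-th bases match, else max(dp[i-1][j], dp[i][j-1]).
    ·  G  G  T  C  C  T  A  C
 ·  0  0  0  0  0  0  0  0  0
 C  0  0  0  0  1  1  1  1  1
 T  0  0  0  1  1  1  2  2  2
 C  0  0  0  1  2  2  2  2  3
 C  0  0  0  1  2  3  3  3  3
 C  0  0  0  1  2  3  3  3  4
 C  0  0  0  1  2  3  3  3  4
 A  0  0  0  1  2  3  3  4  4
 C  0  0  0  1  2  3  3  4  5
 C  0  0  0  1  2  3  3  4  5
 T  0  0  0  1  2  3  4  4  5
 A  0  0  0  1  2  3  4  5  5
 A  0  0  0  1  2  3  4  5  5
dp[12][8] = 5. One LCS (by backtracking along matches): TCCAC.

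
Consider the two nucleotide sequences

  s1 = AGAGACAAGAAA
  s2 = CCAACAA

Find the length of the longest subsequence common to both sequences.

Let dp[i][j] be the LCS length of the first i bases of s1 and the first j bases of s2. dp[i][j] = dp[i-1][j-1]+1 when the i-th and j-th bases match, else max(dp[i-1][j], dp[i][j-1]).
    ·  C  C  A  A  C  A  A
 ·  0  0  0  0  0  0  0  0
 A  0  0  0  1  1  1  1  1
 G  0  0  0  1  1  1  1  1
 A  0  0  0  1  2  2  2  2
 G  0  0  0  1  2  2  2  2
 A  0  0  0  1  2  2  3  3
 C  0  1  1  1  2  3  3  3
 A  0  1  1  2  2  3  4  4
 A  0  1  1  2  3  3  4  5
 G  0  1  1  2  3  3  4  5
 A  0  1  1  2  3  3  4  5
 A  0  1  1  2  3  3  4  5
 A  0  1  1  2  3  3  4  5
dp[12][7] = 5. One LCS (by backtracking along matches): AACAA.

5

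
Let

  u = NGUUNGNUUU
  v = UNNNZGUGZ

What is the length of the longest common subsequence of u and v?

4

Let dp[i][j] be the LCS length of the first i characters of u and the first j characters of v. dp[i][j] = dp[i-1][j-1]+1 when the i-th and j-th characters match, else max(dp[i-1][j], dp[i][j-1]).
    ·  U  N  N  N  Z  G  U  G  Z
 ·  0  0  0  0  0  0  0  0  0  0
 N  0  0  1  1  1  1  1  1  1  1
 G  0  0  1  1  1  1  2  2  2  2
 U  0  1  1  1  1  1  2  3  3  3
 U  0  1  1  1  1  1  2  3  3  3
 N  0  1  2  2  2  2  2  3  3  3
 G  0  1  2  2  2  2  3  3  4  4
 N  0  1  2  3  3  3  3  3  4  4
 U  0  1  2  3  3  3  3  4  4  4
 U  0  1  2  3  3  3  3  4  4  4
 U  0  1  2  3  3  3  3  4  4  4
dp[10][9] = 4. One LCS (by backtracking along matches): NGUG.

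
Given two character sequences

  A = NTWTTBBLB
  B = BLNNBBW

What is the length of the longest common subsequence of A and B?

Let dp[i][j] be the LCS length of the first i characters of A and the first j characters of B. dp[i][j] = dp[i-1][j-1]+1 when the i-th and j-th characters match, else max(dp[i-1][j], dp[i][j-1]).
    ·  B  L  N  N  B  B  W
 ·  0  0  0  0  0  0  0  0
 N  0  0  0  1  1  1  1  1
 T  0  0  0  1  1  1  1  1
 W  0  0  0  1  1  1  1  2
 T  0  0  0  1  1  1  1  2
 T  0  0  0  1  1  1  1  2
 B  0  1  1  1  1  2  2  2
 B  0  1  1  1  1  2  3  3
 L  0  1  2  2  2  2  3  3
 B  0  1  2  2  2  3  3  3
dp[9][7] = 3. One LCS (by backtracking along matches): NBB.

3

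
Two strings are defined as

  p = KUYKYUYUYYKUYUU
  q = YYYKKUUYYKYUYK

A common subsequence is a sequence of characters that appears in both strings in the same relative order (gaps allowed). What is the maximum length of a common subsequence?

9

Taking K (p #1, q #4), then K (p #4, q #5), then U (p #6, q #6), then U (p #8, q #7), then Y (p #9, q #8), then Y (p #10, q #9), then K (p #11, q #10), then U (p #12, q #12), then Y (p #13, q #13) gives a common subsequence of length 9, and the DP table's final entry dp[15][14] is also 9, so no common subsequence is longer.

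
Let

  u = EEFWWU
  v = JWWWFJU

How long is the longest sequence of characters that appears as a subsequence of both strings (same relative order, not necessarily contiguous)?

Let dp[i][j] be the LCS length of the first i characters of u and the first j characters of v. dp[i][j] = dp[i-1][j-1]+1 when the i-th and j-th characters match, else max(dp[i-1][j], dp[i][j-1]).
    ·  J  W  W  W  F  J  U
 ·  0  0  0  0  0  0  0  0
 E  0  0  0  0  0  0  0  0
 E  0  0  0  0  0  0  0  0
 F  0  0  0  0  0  1  1  1
 W  0  0  1  1  1  1  1  1
 W  0  0  1  2  2  2  2  2
 U  0  0  1  2  2  2  2  3
dp[6][7] = 3. One LCS (by backtracking along matches): WWU.

3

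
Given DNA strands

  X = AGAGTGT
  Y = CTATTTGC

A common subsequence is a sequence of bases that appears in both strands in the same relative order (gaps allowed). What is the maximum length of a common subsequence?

3

Pick A [1,3] → T [5,6] → G [6,7]; all 3 bases appear in both, in order, and the DP table's final entry dp[7][8] is also 3, so no common subsequence is longer.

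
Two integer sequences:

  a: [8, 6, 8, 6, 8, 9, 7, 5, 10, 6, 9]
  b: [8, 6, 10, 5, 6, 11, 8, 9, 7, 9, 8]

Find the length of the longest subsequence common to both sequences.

Let dp[i][j] be the LCS length of the first i values of a and the first j values of b. dp[i][j] = dp[i-1][j-1]+1 when the i-th and j-th values match, else max(dp[i-1][j], dp[i][j-1]).
    ·  8  6 10  5  6 11  8  9  7  9  8
 ·  0  0  0  0  0  0  0  0  0  0  0  0
 8  0  1  1  1  1  1  1  1  1  1  1  1
 6  0  1  2  2  2  2  2  2  2  2  2  2
 8  0  1  2  2  2  2  2  3  3  3  3  3
 6  0  1  2  2  2  3  3  3  3  3  3  3
 8  0  1  2  2  2  3  3  4  4  4  4  4
 9  0  1  2  2  2  3  3  4  5  5  5  5
 7  0  1  2  2  2  3  3  4  5  6  6  6
 5  0  1  2  2  3  3  3  4  5  6  6  6
10  0  1  2  3  3  3  3  4  5  6  6  6
 6  0  1  2  3  3  4  4  4  5  6  6  6
 9  0  1  2  3  3  4  4  4  5  6  7  7
dp[11][11] = 7. One LCS (by backtracking along matches): 8, 6, 6, 8, 9, 7, 9.

7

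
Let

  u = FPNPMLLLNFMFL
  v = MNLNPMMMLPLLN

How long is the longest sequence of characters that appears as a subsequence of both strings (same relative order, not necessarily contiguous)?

Pick N at u[3]=v[4] → P at u[4]=v[5] → M at u[5]=v[8] → L at u[6]=v[9] → L at u[7]=v[11] → L at u[8]=v[12] → N at u[9]=v[13]; all 7 characters appear in both, in order. dp[13][13] = 7 confirms this is the maximum.

7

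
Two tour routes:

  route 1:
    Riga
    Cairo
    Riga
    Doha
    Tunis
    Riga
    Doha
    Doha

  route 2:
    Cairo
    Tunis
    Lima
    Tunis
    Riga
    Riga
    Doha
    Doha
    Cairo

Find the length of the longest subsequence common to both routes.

5

Match Cairo (route 1 #2, route 2 #1); then Riga (route 1 #3, route 2 #5); then Riga (route 1 #6, route 2 #6); then Doha (route 1 #7, route 2 #7); then Doha (route 1 #8, route 2 #8) — 5 stops in the same relative order in both. dp[8][9] = 5 confirms this is the maximum.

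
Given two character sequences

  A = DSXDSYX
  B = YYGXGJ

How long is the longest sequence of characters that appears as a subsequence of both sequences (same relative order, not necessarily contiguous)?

2

Pick Y at A[6]=B[2], X at A[7]=B[4]; all 2 characters appear in both, in order, and the DP table's final entry dp[7][6] is also 2, so no common subsequence is longer.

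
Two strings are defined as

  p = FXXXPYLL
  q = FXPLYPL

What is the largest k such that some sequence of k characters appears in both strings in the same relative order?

One common subsequence of length 5: F at p[1]=q[1]; then X at p[4]=q[2]; then P at p[5]=q[3]; then Y at p[6]=q[5]; then L at p[8]=q[7]. dp[8][7] = 5 confirms this is the maximum.

5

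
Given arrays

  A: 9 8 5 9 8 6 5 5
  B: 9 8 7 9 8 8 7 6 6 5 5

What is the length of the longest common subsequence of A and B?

Taking 9 at A[1]=B[1] → 8 at A[2]=B[2] → 9 at A[4]=B[4] → 8 at A[5]=B[6] → 6 at A[6]=B[9] → 5 at A[7]=B[10] → 5 at A[8]=B[11] gives a common subsequence of length 7. The LCS DP gives dp[8][11] = 7, so this is optimal.

7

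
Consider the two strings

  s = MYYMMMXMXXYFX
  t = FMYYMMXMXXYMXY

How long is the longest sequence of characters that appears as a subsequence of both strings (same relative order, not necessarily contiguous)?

11

Taking M (s #1, t #2) → Y (s #2, t #3) → Y (s #3, t #4) → M (s #5, t #5) → M (s #6, t #6) → X (s #7, t #7) → M (s #8, t #8) → X (s #9, t #9) → X (s #10, t #10) → Y (s #11, t #11) → X (s #13, t #13) gives a common subsequence of length 11. Since dp[13][14] = 11, nothing longer is possible.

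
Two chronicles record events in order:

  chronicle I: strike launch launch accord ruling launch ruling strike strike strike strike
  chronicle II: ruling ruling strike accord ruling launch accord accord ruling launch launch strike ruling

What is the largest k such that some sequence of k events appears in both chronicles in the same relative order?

6

One common subsequence of length 6: strike at chronicle I[1]=chronicle II[3]; then launch at chronicle I[2]=chronicle II[6]; then accord at chronicle I[4]=chronicle II[8]; then ruling at chronicle I[5]=chronicle II[9]; then launch at chronicle I[6]=chronicle II[11]; then ruling at chronicle I[7]=chronicle II[13]. dp[11][13] = 6 confirms this is the maximum.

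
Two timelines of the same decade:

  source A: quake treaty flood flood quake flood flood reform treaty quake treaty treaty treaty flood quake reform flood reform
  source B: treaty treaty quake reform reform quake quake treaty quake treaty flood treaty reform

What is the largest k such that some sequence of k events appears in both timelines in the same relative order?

8

One common subsequence of length 8: treaty (source A #2, source B #2), then quake (source A #5, source B #3), then reform (source A #8, source B #5), then treaty (source A #9, source B #8), then quake (source A #10, source B #9), then treaty (source A #11, source B #10), then treaty (source A #13, source B #12), then reform (source A #18, source B #13), and the DP table's final entry dp[18][13] is also 8, so no common subsequence is longer.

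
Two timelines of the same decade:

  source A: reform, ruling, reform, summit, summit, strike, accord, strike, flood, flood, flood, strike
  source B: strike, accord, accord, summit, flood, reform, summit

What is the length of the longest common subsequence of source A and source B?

Taking strike at source A[6]=source B[1] → accord at source A[7]=source B[3] → flood at source A[9]=source B[5] gives a common subsequence of length 3, and the DP table's final entry dp[12][7] is also 3, so no common subsequence is longer.

3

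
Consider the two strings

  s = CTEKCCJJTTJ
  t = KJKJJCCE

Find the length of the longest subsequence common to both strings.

Let dp[i][j] be the LCS length of the first i characters of s and the first j characters of t. dp[i][j] = dp[i-1][j-1]+1 when the i-th and j-th characters match, else max(dp[i-1][j], dp[i][j-1]).
    ·  K  J  K  J  J  C  C  E
 ·  0  0  0  0  0  0  0  0  0
 C  0  0  0  0  0  0  1  1  1
 T  0  0  0  0  0  0  1  1  1
 E  0  0  0  0  0  0  1  1  2
 K  0  1  1  1  1  1  1  1  2
 C  0  1  1  1  1  1  2  2  2
 C  0  1  1  1  1  1  2  3  3
 J  0  1  2  2  2  2  2  3  3
 J  0  1  2  2  3  3  3  3  3
 T  0  1  2  2  3  3  3  3  3
 T  0  1  2  2  3  3  3  3  3
 J  0  1  2  2  3  4  4  4  4
dp[11][8] = 4. One LCS (by backtracking along matches): KJJJ.

4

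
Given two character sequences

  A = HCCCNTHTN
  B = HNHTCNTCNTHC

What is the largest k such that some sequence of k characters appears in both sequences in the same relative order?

6

Pick H (A #1, B #3) → C (A #2, B #5) → C (A #4, B #8) → N (A #5, B #9) → T (A #6, B #10) → H (A #7, B #11); all 6 characters appear in both, in order. Since dp[9][12] = 6, nothing longer is possible.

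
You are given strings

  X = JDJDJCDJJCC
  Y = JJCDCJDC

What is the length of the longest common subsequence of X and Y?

Pick J [1,1] → J [3,2] → D [4,4] → J [5,6] → D [7,7] → C [11,8]; all 6 characters appear in both, in order. The LCS DP gives dp[11][8] = 6, so this is optimal.

6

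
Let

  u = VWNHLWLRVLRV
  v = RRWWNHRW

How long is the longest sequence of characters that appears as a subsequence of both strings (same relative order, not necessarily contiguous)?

4

Pick W [2,4], N [3,5], H [4,6], W [6,8]; all 4 characters appear in both, in order, and the DP table's final entry dp[12][8] is also 4, so no common subsequence is longer.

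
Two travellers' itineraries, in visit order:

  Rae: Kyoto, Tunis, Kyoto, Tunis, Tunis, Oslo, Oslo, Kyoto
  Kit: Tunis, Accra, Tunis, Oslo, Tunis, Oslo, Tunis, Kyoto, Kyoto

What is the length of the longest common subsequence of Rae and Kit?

5

Taking Tunis (Rae #2, Kit #1), Tunis (Rae #4, Kit #3), Tunis (Rae #5, Kit #5), Oslo (Rae #6, Kit #6), Kyoto (Rae #8, Kit #9) gives a common subsequence of length 5. dp[8][9] = 5 confirms this is the maximum.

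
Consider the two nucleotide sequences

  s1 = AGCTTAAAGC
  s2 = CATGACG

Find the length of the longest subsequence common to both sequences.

4

Let dp[i][j] be the LCS length of the first i bases of s1 and the first j bases of s2. dp[i][j] = dp[i-1][j-1]+1 when the i-th and j-th bases match, else max(dp[i-1][j], dp[i][j-1]).
    ·  C  A  T  G  A  C  G
 ·  0  0  0  0  0  0  0  0
 A  0  0  1  1  1  1  1  1
 G  0  0  1  1  2  2  2  2
 C  0  1  1  1  2  2  3  3
 T  0  1  1  2  2  2  3  3
 T  0  1  1  2  2  2  3  3
 A  0  1  2  2  2  3  3  3
 A  0  1  2  2  2  3  3  3
 A  0  1  2  2  2  3  3  3
 G  0  1  2  2  3  3  3  4
 C  0  1  2  2  3  3  4  4
dp[10][7] = 4. One LCS (by backtracking along matches): AGCG.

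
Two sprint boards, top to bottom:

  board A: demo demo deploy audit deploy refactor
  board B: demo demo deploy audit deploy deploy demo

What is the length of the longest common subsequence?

One common subsequence of length 5: demo [1,1], demo [2,2], deploy [3,3], audit [4,4], deploy [5,6], and the DP table's final entry dp[6][7] is also 5, so no common subsequence is longer.

5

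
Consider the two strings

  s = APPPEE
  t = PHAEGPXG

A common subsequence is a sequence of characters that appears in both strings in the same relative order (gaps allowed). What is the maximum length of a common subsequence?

Let dp[i][j] be the LCS length of the first i characters of s and the first j characters of t. dp[i][j] = dp[i-1][j-1]+1 when the i-th and j-th characters match, else max(dp[i-1][j], dp[i][j-1]).
    ·  P  H  A  E  G  P  X  G
 ·  0  0  0  0  0  0  0  0  0
 A  0  0  0  1  1  1  1  1  1
 P  0  1  1  1  1  1  2  2  2
 P  0  1  1  1  1  1  2  2  2
 P  0  1  1  1  1  1  2  2  2
 E  0  1  1  1  2  2  2  2  2
 E  0  1  1  1  2  2  2  2  2
dp[6][8] = 2. One LCS (by backtracking along matches): AP.

2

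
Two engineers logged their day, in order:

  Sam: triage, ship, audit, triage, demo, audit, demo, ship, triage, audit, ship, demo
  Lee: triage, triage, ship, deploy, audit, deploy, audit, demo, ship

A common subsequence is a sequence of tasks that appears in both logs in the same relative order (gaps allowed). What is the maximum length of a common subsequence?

One common subsequence of length 6: triage at Sam[1]=Lee[2], ship at Sam[2]=Lee[3], audit at Sam[3]=Lee[5], audit at Sam[6]=Lee[7], demo at Sam[7]=Lee[8], ship at Sam[11]=Lee[9], and the DP table's final entry dp[12][9] is also 6, so no common subsequence is longer.

6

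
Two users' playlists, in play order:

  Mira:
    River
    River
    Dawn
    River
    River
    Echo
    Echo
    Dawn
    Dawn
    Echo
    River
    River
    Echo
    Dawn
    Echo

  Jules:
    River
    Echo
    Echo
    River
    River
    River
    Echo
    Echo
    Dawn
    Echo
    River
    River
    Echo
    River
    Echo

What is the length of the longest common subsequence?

Match River [1,1]; then River [2,4]; then River [4,5]; then River [5,6]; then Echo [6,7]; then Echo [7,8]; then Dawn [9,9]; then Echo [10,10]; then River [11,11]; then River [12,12]; then Echo [13,13]; then Echo [15,15] — 12 songs in the same relative order in both. dp[15][15] = 12 confirms this is the maximum.

12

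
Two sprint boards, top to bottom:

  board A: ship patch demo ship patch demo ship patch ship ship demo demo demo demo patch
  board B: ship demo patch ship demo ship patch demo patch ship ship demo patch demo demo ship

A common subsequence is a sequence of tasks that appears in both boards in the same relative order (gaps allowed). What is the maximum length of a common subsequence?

12

Match ship [1,1] → patch [2,3] → demo [3,5] → ship [4,6] → patch [5,7] → demo [6,8] → patch [8,9] → ship [9,10] → ship [10,11] → demo [11,12] → demo [12,14] → demo [13,15] — 12 tasks in the same relative order in both, and the DP table's final entry dp[15][16] is also 12, so no common subsequence is longer.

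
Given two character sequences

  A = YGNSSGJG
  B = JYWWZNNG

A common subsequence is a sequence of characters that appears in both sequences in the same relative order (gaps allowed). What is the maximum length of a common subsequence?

3

Pick Y [1,2]; then N [3,7]; then G [8,8]; all 3 characters appear in both, in order. Since dp[8][8] = 3, nothing longer is possible.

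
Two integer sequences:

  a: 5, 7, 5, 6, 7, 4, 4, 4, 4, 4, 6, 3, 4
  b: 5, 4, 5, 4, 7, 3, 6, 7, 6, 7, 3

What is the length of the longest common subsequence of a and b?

6

Match 5 (a #1, b #3), then 7 (a #2, b #5), then 6 (a #4, b #7), then 7 (a #5, b #8), then 6 (a #11, b #9), then 3 (a #12, b #11) — 6 values in the same relative order in both. dp[13][11] = 6 confirms this is the maximum.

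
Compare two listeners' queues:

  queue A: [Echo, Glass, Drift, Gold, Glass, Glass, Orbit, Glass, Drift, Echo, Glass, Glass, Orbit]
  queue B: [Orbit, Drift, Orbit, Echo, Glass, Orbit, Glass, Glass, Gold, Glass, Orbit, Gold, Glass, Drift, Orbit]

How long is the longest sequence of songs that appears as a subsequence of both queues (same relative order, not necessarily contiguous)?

8

Taking Echo at queue A[1]=queue B[4], Glass at queue A[2]=queue B[8], Gold at queue A[4]=queue B[9], Glass at queue A[6]=queue B[10], Orbit at queue A[7]=queue B[11], Glass at queue A[8]=queue B[13], Drift at queue A[9]=queue B[14], Orbit at queue A[13]=queue B[15] gives a common subsequence of length 8. dp[13][15] = 8 confirms this is the maximum.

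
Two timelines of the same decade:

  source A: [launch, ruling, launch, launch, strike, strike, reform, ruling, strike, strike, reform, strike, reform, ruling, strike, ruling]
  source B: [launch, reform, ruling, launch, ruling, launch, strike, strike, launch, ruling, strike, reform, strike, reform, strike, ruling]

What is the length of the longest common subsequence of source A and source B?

13

Pick launch [1,1], then ruling [2,3], then launch [3,4], then launch [4,6], then strike [5,7], then strike [6,8], then ruling [8,10], then strike [10,11], then reform [11,12], then strike [12,13], then reform [13,14], then strike [15,15], then ruling [16,16]; all 13 events appear in both, in order. Since dp[16][16] = 13, nothing longer is possible.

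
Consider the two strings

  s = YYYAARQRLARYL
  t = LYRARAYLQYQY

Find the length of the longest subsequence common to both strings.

6

Taking Y at s[1]=t[2], then A at s[5]=t[4], then R at s[8]=t[5], then A at s[10]=t[6], then Y at s[12]=t[7], then L at s[13]=t[8] gives a common subsequence of length 6. The LCS DP gives dp[13][12] = 6, so this is optimal.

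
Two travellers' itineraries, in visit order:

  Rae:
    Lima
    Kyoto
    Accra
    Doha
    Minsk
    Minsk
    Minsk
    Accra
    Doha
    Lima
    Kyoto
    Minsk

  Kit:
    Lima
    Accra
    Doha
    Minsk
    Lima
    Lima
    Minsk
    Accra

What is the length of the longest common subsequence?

Taking Lima [1,1]; then Accra [3,2]; then Doha [4,3]; then Minsk [5,4]; then Minsk [7,7]; then Accra [8,8] gives a common subsequence of length 6. The LCS DP gives dp[12][8] = 6, so this is optimal.

6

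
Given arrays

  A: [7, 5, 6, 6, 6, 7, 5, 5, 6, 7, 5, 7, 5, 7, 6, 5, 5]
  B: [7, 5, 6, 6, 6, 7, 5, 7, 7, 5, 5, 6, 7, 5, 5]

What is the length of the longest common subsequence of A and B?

One common subsequence of length 13: 7 [1,1]; then 5 [2,2]; then 6 [3,3]; then 6 [4,4]; then 6 [5,5]; then 7 [6,6]; then 5 [7,7]; then 7 [10,9]; then 5 [11,10]; then 5 [13,11]; then 7 [14,13]; then 5 [16,14]; then 5 [17,15], and the DP table's final entry dp[17][15] is also 13, so no common subsequence is longer.

13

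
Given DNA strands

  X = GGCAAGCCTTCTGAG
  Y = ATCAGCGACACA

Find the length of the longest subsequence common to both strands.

7

Match C [3,3]; then A [5,4]; then G [6,5]; then C [7,6]; then C [8,9]; then C [11,11]; then A [14,12] — 7 bases in the same relative order in both. The LCS DP gives dp[15][12] = 7, so this is optimal.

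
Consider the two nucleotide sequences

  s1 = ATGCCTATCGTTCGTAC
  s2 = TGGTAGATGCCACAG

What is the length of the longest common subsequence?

9

Pick T (s1 #2, s2 #1); then G (s1 #3, s2 #3); then T (s1 #6, s2 #4); then A (s1 #7, s2 #7); then T (s1 #8, s2 #8); then C (s1 #9, s2 #10); then C (s1 #13, s2 #11); then A (s1 #16, s2 #12); then C (s1 #17, s2 #13); all 9 bases appear in both, in order. The LCS DP gives dp[17][15] = 9, so this is optimal.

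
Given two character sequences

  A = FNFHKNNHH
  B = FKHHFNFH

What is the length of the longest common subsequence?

Let dp[i][j] be the LCS length of the first i characters of A and the first j characters of B. dp[i][j] = dp[i-1][j-1]+1 when the i-th and j-th characters match, else max(dp[i-1][j], dp[i][j-1]).
    ·  F  K  H  H  F  N  F  H
 ·  0  0  0  0  0  0  0  0  0
 F  0  1  1  1  1  1  1  1  1
 N  0  1  1  1  1  1  2  2  2
 F  0  1  1  1  1  2  2  3  3
 H  0  1  1  2  2  2  2  3  4
 K  0  1  2  2  2  2  2  3  4
 N  0  1  2  2  2  2  3  3  4
 N  0  1  2  2  2  2  3  3  4
 H  0  1  2  3  3  3  3  3  4
 H  0  1  2  3  4  4  4  4  4
dp[9][8] = 4. One LCS (by backtracking along matches): FNFH.

4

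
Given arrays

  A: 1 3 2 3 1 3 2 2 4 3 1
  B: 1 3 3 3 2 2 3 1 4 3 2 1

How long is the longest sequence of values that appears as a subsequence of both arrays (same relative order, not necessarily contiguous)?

Match 1 (A #1, B #1); then 3 (A #2, B #2); then 3 (A #4, B #3); then 3 (A #6, B #4); then 2 (A #7, B #5); then 2 (A #8, B #6); then 4 (A #9, B #9); then 3 (A #10, B #10); then 1 (A #11, B #12) — 9 values in the same relative order in both. The LCS DP gives dp[11][12] = 9, so this is optimal.

9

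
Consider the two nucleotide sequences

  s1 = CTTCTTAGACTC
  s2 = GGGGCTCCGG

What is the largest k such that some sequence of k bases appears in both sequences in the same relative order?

Match C at s1[1]=s2[5], then T at s1[2]=s2[6], then C at s1[4]=s2[8], then G at s1[8]=s2[10] — 4 bases in the same relative order in both, and the DP table's final entry dp[12][10] is also 4, so no common subsequence is longer.

4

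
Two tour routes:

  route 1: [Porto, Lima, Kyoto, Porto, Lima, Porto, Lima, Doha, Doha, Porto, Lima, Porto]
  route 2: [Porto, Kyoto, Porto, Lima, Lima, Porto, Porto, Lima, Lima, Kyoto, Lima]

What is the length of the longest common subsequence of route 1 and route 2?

Taking Porto [1,1], Kyoto [3,2], Porto [4,3], Lima [5,5], Porto [6,7], Lima [7,9], Lima [11,11] gives a common subsequence of length 7. Since dp[12][11] = 7, nothing longer is possible.

7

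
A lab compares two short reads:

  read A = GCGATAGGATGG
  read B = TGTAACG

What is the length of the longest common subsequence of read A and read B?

5

Match G [3,2], then T [5,3], then A [6,4], then A [9,5], then G [12,7] — 5 bases in the same relative order in both. dp[12][7] = 5 confirms this is the maximum.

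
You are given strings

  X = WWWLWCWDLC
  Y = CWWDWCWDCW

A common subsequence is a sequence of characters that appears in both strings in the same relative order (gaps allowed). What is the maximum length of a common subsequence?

Let dp[i][j] be the LCS length of the first i characters of X and the first j characters of Y. dp[i][j] = dp[i-1][j-1]+1 when the i-th and j-th characters match, else max(dp[i-1][j], dp[i][j-1]).
    ·  C  W  W  D  W  C  W  D  C  W
 ·  0  0  0  0  0  0  0  0  0  0  0
 W  0  0  1  1  1  1  1  1  1  1  1
 W  0  0  1  2  2  2  2  2  2  2  2
 W  0  0  1  2  2  3  3  3  3  3  3
 L  0  0  1  2  2  3  3  3  3  3  3
 W  0  0  1  2  2  3  3  4  4  4  4
 C  0  1  1  2  2  3  4  4  4  5  5
 W  0  1  2  2  2  3  4  5  5  5  6
 D  0  1  2  2  3  3  4  5  6  6  6
 L  0  1  2  2  3  3  4  5  6  6  6
 C  0  1  2  2  3  3  4  5  6  7  7
dp[10][10] = 7. One LCS (by backtracking along matches): WWWCWDC.

7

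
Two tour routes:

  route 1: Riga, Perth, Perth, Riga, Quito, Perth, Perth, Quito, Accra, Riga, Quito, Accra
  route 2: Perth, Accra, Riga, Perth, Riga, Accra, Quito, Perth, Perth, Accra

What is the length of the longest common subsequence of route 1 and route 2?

Taking Riga at route 1[1]=route 2[3], then Perth at route 1[3]=route 2[4], then Riga at route 1[4]=route 2[5], then Quito at route 1[5]=route 2[7], then Perth at route 1[6]=route 2[8], then Perth at route 1[7]=route 2[9], then Accra at route 1[12]=route 2[10] gives a common subsequence of length 7, and the DP table's final entry dp[12][10] is also 7, so no common subsequence is longer.

7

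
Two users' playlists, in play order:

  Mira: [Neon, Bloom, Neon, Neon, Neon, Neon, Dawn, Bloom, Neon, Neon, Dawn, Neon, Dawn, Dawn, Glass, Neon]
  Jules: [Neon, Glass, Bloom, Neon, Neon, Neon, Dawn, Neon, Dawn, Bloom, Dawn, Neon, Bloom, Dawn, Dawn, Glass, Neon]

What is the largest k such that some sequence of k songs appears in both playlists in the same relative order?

14

Pick Neon at Mira[1]=Jules[1] → Bloom at Mira[2]=Jules[3] → Neon at Mira[3]=Jules[4] → Neon at Mira[4]=Jules[5] → Neon at Mira[5]=Jules[6] → Neon at Mira[6]=Jules[8] → Dawn at Mira[7]=Jules[9] → Bloom at Mira[8]=Jules[10] → Dawn at Mira[11]=Jules[11] → Neon at Mira[12]=Jules[12] → Dawn at Mira[13]=Jules[14] → Dawn at Mira[14]=Jules[15] → Glass at Mira[15]=Jules[16] → Neon at Mira[16]=Jules[17]; all 14 songs appear in both, in order. Since dp[16][17] = 14, nothing longer is possible.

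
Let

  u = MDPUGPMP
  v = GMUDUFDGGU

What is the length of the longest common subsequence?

Let dp[i][j] be the LCS length of the first i characters of u and the first j characters of v. dp[i][j] = dp[i-1][j-1]+1 when the i-th and j-th characters match, else max(dp[i-1][j], dp[i][j-1]).
    ·  G  M  U  D  U  F  D  G  G  U
 ·  0  0  0  0  0  0  0  0  0  0  0
 M  0  0  1  1  1  1  1  1  1  1  1
 D  0  0  1  1  2  2  2  2  2  2  2
 P  0  0  1  1  2  2  2  2  2  2  2
 U  0  0  1  2  2  3  3  3  3  3  3
 G  0  1  1  2  2  3  3  3  4  4  4
 P  0  1  1  2  2  3  3  3  4  4  4
 M  0  1  2  2  2  3  3  3  4  4  4
 P  0  1  2  2  2  3  3  3  4  4  4
dp[8][10] = 4. One LCS (by backtracking along matches): MDUG.

4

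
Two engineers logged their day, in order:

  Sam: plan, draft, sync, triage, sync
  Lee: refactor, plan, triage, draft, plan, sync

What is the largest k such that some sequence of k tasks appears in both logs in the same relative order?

3

Pick plan at Sam[1]=Lee[2], draft at Sam[2]=Lee[4], sync at Sam[5]=Lee[6]; all 3 tasks appear in both, in order, and the DP table's final entry dp[5][6] is also 3, so no common subsequence is longer.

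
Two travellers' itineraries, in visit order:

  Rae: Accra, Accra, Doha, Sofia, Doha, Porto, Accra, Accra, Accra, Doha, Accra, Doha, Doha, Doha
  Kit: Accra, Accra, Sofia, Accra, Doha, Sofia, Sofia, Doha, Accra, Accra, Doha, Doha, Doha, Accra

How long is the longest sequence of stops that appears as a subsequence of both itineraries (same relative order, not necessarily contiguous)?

10

One common subsequence of length 10: Accra [1,2]; then Accra [2,4]; then Doha [3,5]; then Sofia [4,7]; then Doha [5,8]; then Accra [8,9]; then Accra [9,10]; then Doha [10,11]; then Doha [12,12]; then Doha [13,13]. The LCS DP gives dp[14][14] = 10, so this is optimal.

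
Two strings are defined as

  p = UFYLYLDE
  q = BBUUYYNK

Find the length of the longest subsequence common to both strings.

3

Let dp[i][j] be the LCS length of the first i characters of p and the first j characters of q. dp[i][j] = dp[i-1][j-1]+1 when the i-th and j-th characters match, else max(dp[i-1][j], dp[i][j-1]).
    ·  B  B  U  U  Y  Y  N  K
 ·  0  0  0  0  0  0  0  0  0
 U  0  0  0  1  1  1  1  1  1
 F  0  0  0  1  1  1  1  1  1
 Y  0  0  0  1  1  2  2  2  2
 L  0  0  0  1  1  2  2  2  2
 Y  0  0  0  1  1  2  3  3  3
 L  0  0  0  1  1  2  3  3  3
 D  0  0  0  1  1  2  3  3  3
 E  0  0  0  1  1  2  3  3  3
dp[8][8] = 3. One LCS (by backtracking along matches): UYY.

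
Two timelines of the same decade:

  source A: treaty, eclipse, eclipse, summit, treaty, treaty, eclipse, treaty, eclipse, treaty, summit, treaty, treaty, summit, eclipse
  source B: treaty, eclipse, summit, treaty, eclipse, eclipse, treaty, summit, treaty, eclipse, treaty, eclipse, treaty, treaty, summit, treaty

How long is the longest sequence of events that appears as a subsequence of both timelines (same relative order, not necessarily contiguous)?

One common subsequence of length 11: treaty (source A #1, source B #4), then eclipse (source A #2, source B #5), then eclipse (source A #3, source B #6), then summit (source A #4, source B #8), then treaty (source A #5, source B #9), then treaty (source A #6, source B #11), then eclipse (source A #7, source B #12), then treaty (source A #8, source B #13), then treaty (source A #10, source B #14), then summit (source A #11, source B #15), then treaty (source A #13, source B #16), and the DP table's final entry dp[15][16] is also 11, so no common subsequence is longer.

11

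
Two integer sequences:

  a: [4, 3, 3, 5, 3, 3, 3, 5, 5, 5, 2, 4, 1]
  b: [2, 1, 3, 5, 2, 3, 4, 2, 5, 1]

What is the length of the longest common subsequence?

5

Taking 3 [3,3], then 5 [4,4], then 3 [5,6], then 5 [10,9], then 1 [13,10] gives a common subsequence of length 5. The LCS DP gives dp[13][10] = 5, so this is optimal.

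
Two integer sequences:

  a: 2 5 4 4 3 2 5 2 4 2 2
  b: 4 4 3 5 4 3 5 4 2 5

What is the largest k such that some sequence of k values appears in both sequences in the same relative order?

6

Match 5 at a[2]=b[4]; then 4 at a[4]=b[5]; then 3 at a[5]=b[6]; then 5 at a[7]=b[7]; then 4 at a[9]=b[8]; then 2 at a[10]=b[9] — 6 values in the same relative order in both. Since dp[11][10] = 6, nothing longer is possible.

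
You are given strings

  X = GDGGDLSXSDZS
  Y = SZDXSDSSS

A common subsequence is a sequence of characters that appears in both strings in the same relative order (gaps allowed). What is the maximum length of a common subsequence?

5

One common subsequence of length 5: D [2,3], then D [5,6], then S [7,7], then S [9,8], then S [12,9]. The LCS DP gives dp[12][9] = 5, so this is optimal.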